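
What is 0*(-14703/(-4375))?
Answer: 0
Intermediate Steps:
0*(-14703/(-4375)) = 0*(-14703*(-1/4375)) = 0*(14703/4375) = 0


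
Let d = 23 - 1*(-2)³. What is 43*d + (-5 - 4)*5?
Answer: 1288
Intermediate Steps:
d = 31 (d = 23 - 1*(-8) = 23 + 8 = 31)
43*d + (-5 - 4)*5 = 43*31 + (-5 - 4)*5 = 1333 - 9*5 = 1333 - 45 = 1288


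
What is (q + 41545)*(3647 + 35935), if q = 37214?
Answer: 3117438738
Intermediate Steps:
(q + 41545)*(3647 + 35935) = (37214 + 41545)*(3647 + 35935) = 78759*39582 = 3117438738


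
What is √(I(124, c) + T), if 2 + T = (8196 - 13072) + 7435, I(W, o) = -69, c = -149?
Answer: 2*√622 ≈ 49.880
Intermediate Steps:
T = 2557 (T = -2 + ((8196 - 13072) + 7435) = -2 + (-4876 + 7435) = -2 + 2559 = 2557)
√(I(124, c) + T) = √(-69 + 2557) = √2488 = 2*√622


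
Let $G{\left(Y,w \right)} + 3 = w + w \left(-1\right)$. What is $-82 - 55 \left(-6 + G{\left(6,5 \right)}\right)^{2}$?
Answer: $-4537$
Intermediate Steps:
$G{\left(Y,w \right)} = -3$ ($G{\left(Y,w \right)} = -3 + \left(w + w \left(-1\right)\right) = -3 + \left(w - w\right) = -3 + 0 = -3$)
$-82 - 55 \left(-6 + G{\left(6,5 \right)}\right)^{2} = -82 - 55 \left(-6 - 3\right)^{2} = -82 - 55 \left(-9\right)^{2} = -82 - 4455 = -4537$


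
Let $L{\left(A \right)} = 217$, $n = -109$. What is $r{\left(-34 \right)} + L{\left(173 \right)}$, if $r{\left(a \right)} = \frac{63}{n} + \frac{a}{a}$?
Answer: $\frac{23699}{109} \approx 217.42$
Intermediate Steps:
$r{\left(a \right)} = \frac{46}{109}$ ($r{\left(a \right)} = \frac{63}{-109} + \frac{a}{a} = 63 \left(- \frac{1}{109}\right) + 1 = - \frac{63}{109} + 1 = \frac{46}{109}$)
$r{\left(-34 \right)} + L{\left(173 \right)} = \frac{46}{109} + 217 = \frac{23699}{109}$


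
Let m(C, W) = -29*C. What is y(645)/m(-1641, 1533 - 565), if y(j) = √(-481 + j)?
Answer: 2*√41/47589 ≈ 0.00026910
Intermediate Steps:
y(645)/m(-1641, 1533 - 565) = √(-481 + 645)/((-29*(-1641))) = √164/47589 = (2*√41)*(1/47589) = 2*√41/47589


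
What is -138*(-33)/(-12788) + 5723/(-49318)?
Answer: -1618369/3427601 ≈ -0.47216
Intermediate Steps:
-138*(-33)/(-12788) + 5723/(-49318) = 4554*(-1/12788) + 5723*(-1/49318) = -99/278 - 5723/49318 = -1618369/3427601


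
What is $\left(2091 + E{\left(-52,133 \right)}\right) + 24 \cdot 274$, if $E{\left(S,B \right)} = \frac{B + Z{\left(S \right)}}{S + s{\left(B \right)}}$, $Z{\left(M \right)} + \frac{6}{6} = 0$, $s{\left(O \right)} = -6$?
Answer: $\frac{251277}{29} \approx 8664.7$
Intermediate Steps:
$Z{\left(M \right)} = -1$ ($Z{\left(M \right)} = -1 + 0 = -1$)
$E{\left(S,B \right)} = \frac{-1 + B}{-6 + S}$ ($E{\left(S,B \right)} = \frac{B - 1}{S - 6} = \frac{-1 + B}{-6 + S}$)
$\left(2091 + E{\left(-52,133 \right)}\right) + 24 \cdot 274 = \left(2091 + \frac{-1 + 133}{-6 - 52}\right) + 24 \cdot 274 = \left(2091 + \frac{1}{-58} \cdot 132\right) + 6576 = \left(2091 - \frac{66}{29}\right) + 6576 = \frac{60573}{29} + 6576 = \frac{251277}{29}$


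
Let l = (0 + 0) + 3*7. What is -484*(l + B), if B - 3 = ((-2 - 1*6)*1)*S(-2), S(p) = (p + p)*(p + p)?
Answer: 50336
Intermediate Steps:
S(p) = 4*p**2 (S(p) = (2*p)*(2*p) = 4*p**2)
l = 21 (l = 0 + 21 = 21)
B = -125 (B = 3 + ((-2 - 1*6)*1)*(4*(-2)**2) = 3 + ((-2 - 6)*1)*(4*4) = 3 - 8*1*16 = 3 - 8*16 = 3 - 128 = -125)
-484*(l + B) = -484*(21 - 125) = -484*(-104) = 50336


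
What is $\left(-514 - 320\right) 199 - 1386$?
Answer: $-167352$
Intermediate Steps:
$\left(-514 - 320\right) 199 - 1386 = \left(-834\right) 199 - 1386 = -165966 - 1386 = -167352$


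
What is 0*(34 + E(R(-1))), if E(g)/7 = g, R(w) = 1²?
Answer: 0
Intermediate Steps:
R(w) = 1
E(g) = 7*g
0*(34 + E(R(-1))) = 0*(34 + 7*1) = 0*(34 + 7) = 0*41 = 0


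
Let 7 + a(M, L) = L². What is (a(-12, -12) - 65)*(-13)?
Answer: -936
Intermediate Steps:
a(M, L) = -7 + L²
(a(-12, -12) - 65)*(-13) = ((-7 + (-12)²) - 65)*(-13) = ((-7 + 144) - 65)*(-13) = (137 - 65)*(-13) = 72*(-13) = -936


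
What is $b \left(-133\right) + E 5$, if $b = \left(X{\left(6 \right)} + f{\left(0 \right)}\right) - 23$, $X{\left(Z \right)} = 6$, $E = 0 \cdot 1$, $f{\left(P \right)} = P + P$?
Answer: $2261$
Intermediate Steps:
$f{\left(P \right)} = 2 P$
$E = 0$
$b = -17$ ($b = \left(6 + 2 \cdot 0\right) - 23 = \left(6 + 0\right) - 23 = 6 - 23 = -17$)
$b \left(-133\right) + E 5 = \left(-17\right) \left(-133\right) + 0 \cdot 5 = 2261 + 0 = 2261$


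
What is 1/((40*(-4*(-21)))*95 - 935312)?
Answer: -1/616112 ≈ -1.6231e-6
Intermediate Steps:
1/((40*(-4*(-21)))*95 - 935312) = 1/((40*84)*95 - 935312) = 1/(3360*95 - 935312) = 1/(319200 - 935312) = 1/(-616112) = -1/616112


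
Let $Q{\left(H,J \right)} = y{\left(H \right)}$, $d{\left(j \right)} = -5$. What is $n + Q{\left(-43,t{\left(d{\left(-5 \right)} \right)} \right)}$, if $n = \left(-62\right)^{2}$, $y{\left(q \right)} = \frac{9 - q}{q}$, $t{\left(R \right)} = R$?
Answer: $\frac{165240}{43} \approx 3842.8$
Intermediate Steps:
$y{\left(q \right)} = \frac{9 - q}{q}$
$Q{\left(H,J \right)} = \frac{9 - H}{H}$
$n = 3844$
$n + Q{\left(-43,t{\left(d{\left(-5 \right)} \right)} \right)} = 3844 + \frac{9 - -43}{-43} = 3844 - \frac{9 + 43}{43} = 3844 - \frac{52}{43} = \frac{165240}{43}$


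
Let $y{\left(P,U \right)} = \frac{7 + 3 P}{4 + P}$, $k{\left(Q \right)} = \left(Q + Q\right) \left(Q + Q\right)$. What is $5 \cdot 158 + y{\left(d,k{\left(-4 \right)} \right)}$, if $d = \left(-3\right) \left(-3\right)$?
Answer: $\frac{10304}{13} \approx 792.62$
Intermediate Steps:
$k{\left(Q \right)} = 4 Q^{2}$ ($k{\left(Q \right)} = 2 Q 2 Q = 4 Q^{2}$)
$d = 9$
$y{\left(P,U \right)} = \frac{7 + 3 P}{4 + P}$
$5 \cdot 158 + y{\left(d,k{\left(-4 \right)} \right)} = 5 \cdot 158 + \frac{7 + 3 \cdot 9}{4 + 9} = 790 + \frac{7 + 27}{13} = 790 + \frac{1}{13} \cdot 34 = 790 + \frac{34}{13} = \frac{10304}{13}$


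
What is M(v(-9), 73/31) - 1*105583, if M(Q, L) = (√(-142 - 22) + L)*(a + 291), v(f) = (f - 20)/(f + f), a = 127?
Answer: -3242559/31 + 836*I*√41 ≈ -1.046e+5 + 5353.0*I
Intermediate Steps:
v(f) = (-20 + f)/(2*f) (v(f) = (-20 + f)/((2*f)) = (-20 + f)*(1/(2*f)) = (-20 + f)/(2*f))
M(Q, L) = 418*L + 836*I*√41 (M(Q, L) = (√(-142 - 22) + L)*(127 + 291) = (√(-164) + L)*418 = (2*I*√41 + L)*418 = (L + 2*I*√41)*418 = 418*L + 836*I*√41)
M(v(-9), 73/31) - 1*105583 = (418*(73/31) + 836*I*√41) - 1*105583 = (418*(73*(1/31)) + 836*I*√41) - 105583 = (418*(73/31) + 836*I*√41) - 105583 = (30514/31 + 836*I*√41) - 105583 = -3242559/31 + 836*I*√41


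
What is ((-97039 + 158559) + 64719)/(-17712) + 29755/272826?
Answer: -45954283/6547824 ≈ -7.0182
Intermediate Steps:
((-97039 + 158559) + 64719)/(-17712) + 29755/272826 = (61520 + 64719)*(-1/17712) + 29755*(1/272826) = 126239*(-1/17712) + 29755/272826 = -3079/432 + 29755/272826 = -45954283/6547824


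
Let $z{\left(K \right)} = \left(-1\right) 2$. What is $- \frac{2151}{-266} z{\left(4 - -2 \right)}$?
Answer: $- \frac{2151}{133} \approx -16.173$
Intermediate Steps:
$z{\left(K \right)} = -2$
$- \frac{2151}{-266} z{\left(4 - -2 \right)} = - \frac{2151}{-266} \left(-2\right) = \left(-2151\right) \left(- \frac{1}{266}\right) \left(-2\right) = \frac{2151}{266} \left(-2\right) = - \frac{2151}{133}$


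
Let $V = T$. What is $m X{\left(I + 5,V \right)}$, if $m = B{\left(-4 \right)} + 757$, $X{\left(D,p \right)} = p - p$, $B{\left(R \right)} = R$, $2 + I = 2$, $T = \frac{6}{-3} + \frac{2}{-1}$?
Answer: $0$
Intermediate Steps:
$T = -4$ ($T = 6 \left(- \frac{1}{3}\right) + 2 \left(-1\right) = -2 - 2 = -4$)
$I = 0$ ($I = -2 + 2 = 0$)
$V = -4$
$X{\left(D,p \right)} = 0$
$m = 753$ ($m = -4 + 757 = 753$)
$m X{\left(I + 5,V \right)} = 753 \cdot 0 = 0$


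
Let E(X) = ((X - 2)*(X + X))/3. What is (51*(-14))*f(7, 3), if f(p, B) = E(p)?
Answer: -16660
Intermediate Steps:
E(X) = 2*X*(-2 + X)/3 (E(X) = ((-2 + X)*(2*X))*(⅓) = (2*X*(-2 + X))*(⅓) = 2*X*(-2 + X)/3)
f(p, B) = 2*p*(-2 + p)/3
(51*(-14))*f(7, 3) = (51*(-14))*((⅔)*7*(-2 + 7)) = -476*7*5 = -714*70/3 = -16660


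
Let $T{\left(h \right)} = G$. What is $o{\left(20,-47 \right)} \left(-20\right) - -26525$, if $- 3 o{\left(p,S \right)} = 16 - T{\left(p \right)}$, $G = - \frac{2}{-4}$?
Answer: $\frac{79885}{3} \approx 26628.0$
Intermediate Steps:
$G = \frac{1}{2}$ ($G = \left(-2\right) \left(- \frac{1}{4}\right) = \frac{1}{2} \approx 0.5$)
$T{\left(h \right)} = \frac{1}{2}$
$o{\left(p,S \right)} = - \frac{31}{6}$ ($o{\left(p,S \right)} = - \frac{16 - \frac{1}{2}}{3} = \left(- \frac{1}{3}\right) \frac{31}{2} = - \frac{31}{6}$)
$o{\left(20,-47 \right)} \left(-20\right) - -26525 = \left(- \frac{31}{6}\right) \left(-20\right) - -26525 = \frac{310}{3} + 26525 = \frac{79885}{3}$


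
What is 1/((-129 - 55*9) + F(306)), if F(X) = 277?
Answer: -1/347 ≈ -0.0028818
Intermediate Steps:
1/((-129 - 55*9) + F(306)) = 1/((-129 - 55*9) + 277) = 1/((-129 - 495) + 277) = 1/(-624 + 277) = 1/(-347) = -1/347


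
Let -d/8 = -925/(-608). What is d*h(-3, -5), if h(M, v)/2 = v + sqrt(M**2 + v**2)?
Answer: 4625/38 - 925*sqrt(34)/38 ≈ -20.227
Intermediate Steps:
d = -925/76 (d = -(-7400)/(-608) = -(-7400)*(-1)/608 = -8*925/608 = -925/76 ≈ -12.171)
h(M, v) = 2*v + 2*sqrt(M**2 + v**2) (h(M, v) = 2*(v + sqrt(M**2 + v**2)) = 2*v + 2*sqrt(M**2 + v**2))
d*h(-3, -5) = -925*(2*(-5) + 2*sqrt((-3)**2 + (-5)**2))/76 = -925*(-10 + 2*sqrt(9 + 25))/76 = -925*(-10 + 2*sqrt(34))/76 = 4625/38 - 925*sqrt(34)/38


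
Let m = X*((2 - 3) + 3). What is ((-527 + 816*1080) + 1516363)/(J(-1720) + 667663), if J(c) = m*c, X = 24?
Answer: 2397116/585103 ≈ 4.0969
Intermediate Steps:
m = 48 (m = 24*((2 - 3) + 3) = 24*(-1 + 3) = 24*2 = 48)
J(c) = 48*c
((-527 + 816*1080) + 1516363)/(J(-1720) + 667663) = ((-527 + 816*1080) + 1516363)/(48*(-1720) + 667663) = ((-527 + 881280) + 1516363)/(-82560 + 667663) = (880753 + 1516363)/585103 = 2397116*(1/585103) = 2397116/585103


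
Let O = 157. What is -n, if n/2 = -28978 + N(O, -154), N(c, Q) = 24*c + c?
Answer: 50106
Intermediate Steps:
N(c, Q) = 25*c
n = -50106 (n = 2*(-28978 + 25*157) = 2*(-28978 + 3925) = 2*(-25053) = -50106)
-n = -1*(-50106) = 50106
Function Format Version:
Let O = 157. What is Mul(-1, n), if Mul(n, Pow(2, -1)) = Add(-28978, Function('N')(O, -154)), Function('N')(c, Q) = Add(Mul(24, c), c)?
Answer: 50106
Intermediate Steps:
Function('N')(c, Q) = Mul(25, c)
n = -50106 (n = Mul(2, Add(-28978, Mul(25, 157))) = Mul(2, Add(-28978, 3925)) = Mul(2, -25053) = -50106)
Mul(-1, n) = Mul(-1, -50106) = 50106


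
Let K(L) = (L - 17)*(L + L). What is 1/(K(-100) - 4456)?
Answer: 1/18944 ≈ 5.2787e-5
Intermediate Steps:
K(L) = 2*L*(-17 + L) (K(L) = (-17 + L)*(2*L) = 2*L*(-17 + L))
1/(K(-100) - 4456) = 1/(2*(-100)*(-17 - 100) - 4456) = 1/(2*(-100)*(-117) - 4456) = 1/(23400 - 4456) = 1/18944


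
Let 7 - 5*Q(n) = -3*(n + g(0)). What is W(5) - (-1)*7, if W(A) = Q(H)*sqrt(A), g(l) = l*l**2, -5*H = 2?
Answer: 7 + 29*sqrt(5)/25 ≈ 9.5938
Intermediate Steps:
H = -2/5 (H = -1/5*2 = -2/5 ≈ -0.40000)
g(l) = l**3
Q(n) = 7/5 + 3*n/5 (Q(n) = 7/5 - (-3)*(n + 0**3)/5 = 7/5 - (-3)*(n + 0)/5 = 7/5 - (-3)*n/5 = 7/5 + 3*n/5)
W(A) = 29*sqrt(A)/25 (W(A) = (7/5 + (3/5)*(-2/5))*sqrt(A) = (7/5 - 6/25)*sqrt(A) = 29*sqrt(A)/25)
W(5) - (-1)*7 = 29*sqrt(5)/25 - (-1)*7 = 29*sqrt(5)/25 - 1*(-7) = 29*sqrt(5)/25 + 7 = 7 + 29*sqrt(5)/25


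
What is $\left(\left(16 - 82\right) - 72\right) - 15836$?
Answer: $-15974$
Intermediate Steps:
$\left(\left(16 - 82\right) - 72\right) - 15836 = \left(-66 - 72\right) - 15836 = -138 - 15836 = -15974$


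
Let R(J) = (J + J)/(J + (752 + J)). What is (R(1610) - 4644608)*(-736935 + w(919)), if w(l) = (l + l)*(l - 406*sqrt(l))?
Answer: -4391576843681593/993 + 3441674382140092*sqrt(919)/993 ≈ 1.0065e+14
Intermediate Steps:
w(l) = 2*l*(l - 406*sqrt(l)) (w(l) = (2*l)*(l - 406*sqrt(l)) = 2*l*(l - 406*sqrt(l)))
R(J) = 2*J/(752 + 2*J) (R(J) = (2*J)/(752 + 2*J) = 2*J/(752 + 2*J))
(R(1610) - 4644608)*(-736935 + w(919)) = (1610/(376 + 1610) - 4644608)*(-736935 + (-746228*sqrt(919) + 2*919**2)) = (1610/1986 - 4644608)*(-736935 + (-746228*sqrt(919) + 2*844561)) = (1610*(1/1986) - 4644608)*(-736935 + (-746228*sqrt(919) + 1689122)) = (805/993 - 4644608)*(-736935 + (1689122 - 746228*sqrt(919))) = -4612094939*(952187 - 746228*sqrt(919))/993 = -4391576843681593/993 + 3441674382140092*sqrt(919)/993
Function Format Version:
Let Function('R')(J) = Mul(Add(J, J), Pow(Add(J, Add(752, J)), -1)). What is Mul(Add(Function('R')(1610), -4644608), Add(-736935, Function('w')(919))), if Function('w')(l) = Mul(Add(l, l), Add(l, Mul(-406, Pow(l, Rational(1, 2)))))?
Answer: Add(Rational(-4391576843681593, 993), Mul(Rational(3441674382140092, 993), Pow(919, Rational(1, 2)))) ≈ 1.0065e+14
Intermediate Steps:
Function('w')(l) = Mul(2, l, Add(l, Mul(-406, Pow(l, Rational(1, 2))))) (Function('w')(l) = Mul(Mul(2, l), Add(l, Mul(-406, Pow(l, Rational(1, 2))))) = Mul(2, l, Add(l, Mul(-406, Pow(l, Rational(1, 2))))))
Function('R')(J) = Mul(2, J, Pow(Add(752, Mul(2, J)), -1)) (Function('R')(J) = Mul(Mul(2, J), Pow(Add(752, Mul(2, J)), -1)) = Mul(2, J, Pow(Add(752, Mul(2, J)), -1)))
Mul(Add(Function('R')(1610), -4644608), Add(-736935, Function('w')(919))) = Mul(Add(Mul(1610, Pow(Add(376, 1610), -1)), -4644608), Add(-736935, Add(Mul(-812, Pow(919, Rational(3, 2))), Mul(2, Pow(919, 2))))) = Mul(Add(Mul(1610, Pow(1986, -1)), -4644608), Add(-736935, Add(Mul(-812, Mul(919, Pow(919, Rational(1, 2)))), Mul(2, 844561)))) = Mul(Add(Mul(1610, Rational(1, 1986)), -4644608), Add(-736935, Add(Mul(-746228, Pow(919, Rational(1, 2))), 1689122))) = Mul(Add(Rational(805, 993), -4644608), Add(-736935, Add(1689122, Mul(-746228, Pow(919, Rational(1, 2)))))) = Mul(Rational(-4612094939, 993), Add(952187, Mul(-746228, Pow(919, Rational(1, 2))))) = Add(Rational(-4391576843681593, 993), Mul(Rational(3441674382140092, 993), Pow(919, Rational(1, 2))))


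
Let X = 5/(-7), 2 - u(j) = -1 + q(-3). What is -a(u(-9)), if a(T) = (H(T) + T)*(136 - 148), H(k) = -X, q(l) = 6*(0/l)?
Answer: 312/7 ≈ 44.571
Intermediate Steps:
q(l) = 0 (q(l) = 6*0 = 0)
u(j) = 3 (u(j) = 2 - (-1 + 0) = 2 - 1*(-1) = 2 + 1 = 3)
X = -5/7 (X = 5*(-⅐) = -5/7 ≈ -0.71429)
H(k) = 5/7 (H(k) = -1*(-5/7) = 5/7)
a(T) = -60/7 - 12*T (a(T) = (5/7 + T)*(136 - 148) = (5/7 + T)*(-12) = -60/7 - 12*T)
-a(u(-9)) = -(-60/7 - 12*3) = -(-60/7 - 36) = -1*(-312/7) = 312/7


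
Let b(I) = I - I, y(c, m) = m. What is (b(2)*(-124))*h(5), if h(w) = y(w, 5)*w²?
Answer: 0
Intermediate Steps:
b(I) = 0
h(w) = 5*w²
(b(2)*(-124))*h(5) = (0*(-124))*(5*5²) = 0*(5*25) = 0*125 = 0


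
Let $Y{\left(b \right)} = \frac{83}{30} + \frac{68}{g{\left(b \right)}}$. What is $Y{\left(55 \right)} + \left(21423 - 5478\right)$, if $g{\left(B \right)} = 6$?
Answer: $\frac{159591}{10} \approx 15959.0$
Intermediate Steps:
$Y{\left(b \right)} = \frac{141}{10}$ ($Y{\left(b \right)} = \frac{83}{30} + \frac{68}{6} = 83 \cdot \frac{1}{30} + 68 \cdot \frac{1}{6} = \frac{83}{30} + \frac{34}{3} = \frac{141}{10}$)
$Y{\left(55 \right)} + \left(21423 - 5478\right) = \frac{141}{10} + \left(21423 - 5478\right) = \frac{141}{10} + 15945 = \frac{159591}{10}$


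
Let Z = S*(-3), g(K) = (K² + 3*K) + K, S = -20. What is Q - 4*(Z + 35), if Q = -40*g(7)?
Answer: -3460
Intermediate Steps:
g(K) = K² + 4*K
Z = 60 (Z = -20*(-3) = 60)
Q = -3080 (Q = -280*(4 + 7) = -280*11 = -40*77 = -3080)
Q - 4*(Z + 35) = -3080 - 4*(60 + 35) = -3080 - 4*95 = -3080 - 380 = -3460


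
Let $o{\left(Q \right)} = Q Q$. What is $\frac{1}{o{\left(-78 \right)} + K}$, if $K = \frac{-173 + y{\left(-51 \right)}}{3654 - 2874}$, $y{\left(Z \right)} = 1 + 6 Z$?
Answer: $\frac{390}{2372521} \approx 0.00016438$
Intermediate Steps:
$o{\left(Q \right)} = Q^{2}$
$K = - \frac{239}{390}$ ($K = \frac{-173 + \left(1 + 6 \left(-51\right)\right)}{3654 - 2874} = \frac{-173 + \left(1 - 306\right)}{780} = \left(-173 - 305\right) \frac{1}{780} = \left(-478\right) \frac{1}{780} = - \frac{239}{390} \approx -0.61282$)
$\frac{1}{o{\left(-78 \right)} + K} = \frac{1}{\left(-78\right)^{2} - \frac{239}{390}} = \frac{1}{6084 - \frac{239}{390}} = \frac{1}{\frac{2372521}{390}} = \frac{390}{2372521}$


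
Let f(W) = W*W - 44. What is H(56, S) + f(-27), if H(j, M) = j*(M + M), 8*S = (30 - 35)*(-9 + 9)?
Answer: 685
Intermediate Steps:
S = 0 (S = ((30 - 35)*(-9 + 9))/8 = (-5*0)/8 = (1/8)*0 = 0)
f(W) = -44 + W**2 (f(W) = W**2 - 44 = -44 + W**2)
H(j, M) = 2*M*j (H(j, M) = j*(2*M) = 2*M*j)
H(56, S) + f(-27) = 2*0*56 + (-44 + (-27)**2) = 0 + (-44 + 729) = 0 + 685 = 685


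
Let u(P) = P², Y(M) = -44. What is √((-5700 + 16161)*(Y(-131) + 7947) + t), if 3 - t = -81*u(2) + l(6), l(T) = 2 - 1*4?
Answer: 2*√20668403 ≈ 9092.5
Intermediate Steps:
l(T) = -2 (l(T) = 2 - 4 = -2)
t = 329 (t = 3 - (-81*2² - 2) = 3 - (-81*4 - 2) = 3 - (-324 - 2) = 3 - 1*(-326) = 3 + 326 = 329)
√((-5700 + 16161)*(Y(-131) + 7947) + t) = √((-5700 + 16161)*(-44 + 7947) + 329) = √(10461*7903 + 329) = √(82673283 + 329) = √82673612 = 2*√20668403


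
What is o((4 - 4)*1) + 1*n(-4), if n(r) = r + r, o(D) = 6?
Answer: -2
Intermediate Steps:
n(r) = 2*r
o((4 - 4)*1) + 1*n(-4) = 6 + 1*(2*(-4)) = 6 + 1*(-8) = 6 - 8 = -2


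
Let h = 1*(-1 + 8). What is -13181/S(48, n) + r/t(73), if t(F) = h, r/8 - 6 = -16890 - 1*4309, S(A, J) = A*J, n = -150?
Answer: -1220624533/50400 ≈ -24219.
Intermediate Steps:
h = 7 (h = 1*7 = 7)
r = -169544 (r = 48 + 8*(-16890 - 1*4309) = 48 + 8*(-16890 - 4309) = 48 + 8*(-21199) = 48 - 169592 = -169544)
t(F) = 7
-13181/S(48, n) + r/t(73) = -13181/(48*(-150)) - 169544/7 = -13181/(-7200) - 169544*⅐ = -13181*(-1/7200) - 169544/7 = 13181/7200 - 169544/7 = -1220624533/50400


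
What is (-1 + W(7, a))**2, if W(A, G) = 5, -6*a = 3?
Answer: 16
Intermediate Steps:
a = -1/2 (a = -1/6*3 = -1/2 ≈ -0.50000)
(-1 + W(7, a))**2 = (-1 + 5)**2 = 4**2 = 16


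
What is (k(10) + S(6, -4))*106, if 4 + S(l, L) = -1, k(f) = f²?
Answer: 10070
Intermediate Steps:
S(l, L) = -5 (S(l, L) = -4 - 1 = -5)
(k(10) + S(6, -4))*106 = (10² - 5)*106 = (100 - 5)*106 = 95*106 = 10070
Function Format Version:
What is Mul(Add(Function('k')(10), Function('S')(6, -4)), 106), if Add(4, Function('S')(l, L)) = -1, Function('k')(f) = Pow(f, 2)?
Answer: 10070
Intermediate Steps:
Function('S')(l, L) = -5 (Function('S')(l, L) = Add(-4, -1) = -5)
Mul(Add(Function('k')(10), Function('S')(6, -4)), 106) = Mul(Add(Pow(10, 2), -5), 106) = Mul(Add(100, -5), 106) = Mul(95, 106) = 10070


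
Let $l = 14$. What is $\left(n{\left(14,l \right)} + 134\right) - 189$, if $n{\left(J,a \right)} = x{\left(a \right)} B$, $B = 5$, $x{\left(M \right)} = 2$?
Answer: $-45$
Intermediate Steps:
$n{\left(J,a \right)} = 10$ ($n{\left(J,a \right)} = 2 \cdot 5 = 10$)
$\left(n{\left(14,l \right)} + 134\right) - 189 = \left(10 + 134\right) - 189 = 144 - 189 = -45$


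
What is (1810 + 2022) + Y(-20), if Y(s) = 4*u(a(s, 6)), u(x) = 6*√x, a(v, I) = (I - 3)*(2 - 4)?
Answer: 3832 + 24*I*√6 ≈ 3832.0 + 58.788*I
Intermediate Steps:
a(v, I) = 6 - 2*I (a(v, I) = (-3 + I)*(-2) = 6 - 2*I)
Y(s) = 24*I*√6 (Y(s) = 4*(6*√(6 - 2*6)) = 4*(6*√(6 - 12)) = 4*(6*√(-6)) = 4*(6*(I*√6)) = 4*(6*I*√6) = 24*I*√6)
(1810 + 2022) + Y(-20) = (1810 + 2022) + 24*I*√6 = 3832 + 24*I*√6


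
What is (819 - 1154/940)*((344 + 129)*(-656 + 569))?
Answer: -15816510303/470 ≈ -3.3652e+7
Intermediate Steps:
(819 - 1154/940)*((344 + 129)*(-656 + 569)) = (819 - 1154*1/940)*(473*(-87)) = (819 - 577/470)*(-41151) = (384353/470)*(-41151) = -15816510303/470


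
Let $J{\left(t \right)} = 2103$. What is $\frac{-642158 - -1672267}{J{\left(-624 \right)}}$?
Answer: $\frac{1030109}{2103} \approx 489.83$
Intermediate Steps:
$\frac{-642158 - -1672267}{J{\left(-624 \right)}} = \frac{-642158 - -1672267}{2103} = \left(-642158 + 1672267\right) \frac{1}{2103} = 1030109 \cdot \frac{1}{2103} = \frac{1030109}{2103}$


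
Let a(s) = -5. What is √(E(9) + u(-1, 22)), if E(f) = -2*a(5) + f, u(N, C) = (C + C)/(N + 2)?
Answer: 3*√7 ≈ 7.9373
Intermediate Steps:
u(N, C) = 2*C/(2 + N) (u(N, C) = (2*C)/(2 + N) = 2*C/(2 + N))
E(f) = 10 + f (E(f) = -2*(-5) + f = 10 + f)
√(E(9) + u(-1, 22)) = √((10 + 9) + 2*22/(2 - 1)) = √(19 + 2*22/1) = √(19 + 2*22*1) = √(19 + 44) = √63 = 3*√7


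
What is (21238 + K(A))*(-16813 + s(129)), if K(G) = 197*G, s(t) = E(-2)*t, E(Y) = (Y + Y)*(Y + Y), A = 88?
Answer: -568927926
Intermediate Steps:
E(Y) = 4*Y² (E(Y) = (2*Y)*(2*Y) = 4*Y²)
s(t) = 16*t (s(t) = (4*(-2)²)*t = (4*4)*t = 16*t)
(21238 + K(A))*(-16813 + s(129)) = (21238 + 197*88)*(-16813 + 16*129) = (21238 + 17336)*(-16813 + 2064) = 38574*(-14749) = -568927926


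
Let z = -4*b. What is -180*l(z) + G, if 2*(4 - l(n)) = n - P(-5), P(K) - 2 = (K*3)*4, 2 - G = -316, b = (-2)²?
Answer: 3378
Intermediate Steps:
b = 4
G = 318 (G = 2 - 1*(-316) = 2 + 316 = 318)
z = -16 (z = -4*4 = -16)
P(K) = 2 + 12*K (P(K) = 2 + (K*3)*4 = 2 + (3*K)*4 = 2 + 12*K)
l(n) = -25 - n/2 (l(n) = 4 - (n - (2 + 12*(-5)))/2 = 4 - (n - (2 - 60))/2 = 4 - (n - 1*(-58))/2 = 4 - (n + 58)/2 = 4 - (58 + n)/2 = 4 + (-29 - n/2) = -25 - n/2)
-180*l(z) + G = -180*(-25 - ½*(-16)) + 318 = -180*(-25 + 8) + 318 = -180*(-17) + 318 = 3060 + 318 = 3378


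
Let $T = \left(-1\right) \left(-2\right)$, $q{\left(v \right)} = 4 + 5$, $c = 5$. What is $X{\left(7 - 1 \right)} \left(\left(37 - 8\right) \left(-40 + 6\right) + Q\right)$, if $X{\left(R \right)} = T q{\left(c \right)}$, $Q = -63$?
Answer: $-18882$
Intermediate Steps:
$q{\left(v \right)} = 9$
$T = 2$
$X{\left(R \right)} = 18$ ($X{\left(R \right)} = 2 \cdot 9 = 18$)
$X{\left(7 - 1 \right)} \left(\left(37 - 8\right) \left(-40 + 6\right) + Q\right) = 18 \left(\left(37 - 8\right) \left(-40 + 6\right) - 63\right) = 18 \left(29 \left(-34\right) - 63\right) = 18 \left(-986 - 63\right) = 18 \left(-1049\right) = -18882$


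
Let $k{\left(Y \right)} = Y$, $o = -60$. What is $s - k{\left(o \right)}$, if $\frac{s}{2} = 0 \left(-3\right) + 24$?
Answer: $108$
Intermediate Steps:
$s = 48$ ($s = 2 \left(0 \left(-3\right) + 24\right) = 2 \left(0 + 24\right) = 2 \cdot 24 = 48$)
$s - k{\left(o \right)} = 48 - -60 = 48 + 60 = 108$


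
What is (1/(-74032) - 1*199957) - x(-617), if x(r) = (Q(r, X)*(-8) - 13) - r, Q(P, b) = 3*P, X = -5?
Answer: -15944197809/74032 ≈ -2.1537e+5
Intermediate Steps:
x(r) = -13 - 25*r (x(r) = ((3*r)*(-8) - 13) - r = (-24*r - 13) - r = (-13 - 24*r) - r = -13 - 25*r)
(1/(-74032) - 1*199957) - x(-617) = (1/(-74032) - 1*199957) - (-13 - 25*(-617)) = (-1/74032 - 199957) - (-13 + 15425) = -14803216625/74032 - 1*15412 = -14803216625/74032 - 15412 = -15944197809/74032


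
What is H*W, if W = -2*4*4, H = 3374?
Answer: -107968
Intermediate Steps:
W = -32 (W = -8*4 = -32)
H*W = 3374*(-32) = -107968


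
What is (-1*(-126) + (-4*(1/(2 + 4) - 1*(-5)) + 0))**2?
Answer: 99856/9 ≈ 11095.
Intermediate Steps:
(-1*(-126) + (-4*(1/(2 + 4) - 1*(-5)) + 0))**2 = (126 + (-4*(1/6 + 5) + 0))**2 = (126 + (-4*31/6 + 0))**2 = (126 + (-62/3 + 0))**2 = (126 - 62/3)**2 = (316/3)**2 = 99856/9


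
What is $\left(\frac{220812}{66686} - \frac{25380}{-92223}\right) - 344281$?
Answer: $- \frac{117627790734059}{341665721} \approx -3.4428 \cdot 10^{5}$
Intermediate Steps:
$\left(\frac{220812}{66686} - \frac{25380}{-92223}\right) - 344281 = \left(220812 \cdot \frac{1}{66686} - - \frac{2820}{10247}\right) - 344281 = \left(\frac{110406}{33343} + \frac{2820}{10247}\right) - 344281 = \frac{1225357542}{341665721} - 344281 = - \frac{117627790734059}{341665721}$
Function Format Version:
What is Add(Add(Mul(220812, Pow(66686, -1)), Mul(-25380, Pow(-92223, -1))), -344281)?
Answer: Rational(-117627790734059, 341665721) ≈ -3.4428e+5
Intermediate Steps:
Add(Add(Mul(220812, Pow(66686, -1)), Mul(-25380, Pow(-92223, -1))), -344281) = Add(Add(Mul(220812, Rational(1, 66686)), Mul(-25380, Rational(-1, 92223))), -344281) = Add(Add(Rational(110406, 33343), Rational(2820, 10247)), -344281) = Add(Rational(1225357542, 341665721), -344281) = Rational(-117627790734059, 341665721)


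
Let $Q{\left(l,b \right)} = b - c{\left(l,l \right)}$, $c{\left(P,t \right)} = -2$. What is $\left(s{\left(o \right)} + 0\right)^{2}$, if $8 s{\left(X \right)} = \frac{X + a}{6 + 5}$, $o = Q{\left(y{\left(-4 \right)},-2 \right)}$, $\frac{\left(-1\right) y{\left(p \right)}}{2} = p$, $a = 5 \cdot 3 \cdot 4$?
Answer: $\frac{225}{484} \approx 0.46488$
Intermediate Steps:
$a = 60$ ($a = 15 \cdot 4 = 60$)
$y{\left(p \right)} = - 2 p$
$Q{\left(l,b \right)} = 2 + b$ ($Q{\left(l,b \right)} = b - -2 = b + 2 = 2 + b$)
$o = 0$ ($o = 2 - 2 = 0$)
$s{\left(X \right)} = \frac{15}{22} + \frac{X}{88}$ ($s{\left(X \right)} = \frac{\left(X + 60\right) \frac{1}{6 + 5}}{8} = \frac{\left(60 + X\right) \frac{1}{11}}{8} = \frac{\frac{60}{11} + \frac{X}{11}}{8} = \frac{15}{22} + \frac{X}{88}$)
$\left(s{\left(o \right)} + 0\right)^{2} = \left(\left(\frac{15}{22} + \frac{1}{88} \cdot 0\right) + 0\right)^{2} = \left(\left(\frac{15}{22} + 0\right) + 0\right)^{2} = \left(\frac{15}{22} + 0\right)^{2} = \left(\frac{15}{22}\right)^{2} = \frac{225}{484}$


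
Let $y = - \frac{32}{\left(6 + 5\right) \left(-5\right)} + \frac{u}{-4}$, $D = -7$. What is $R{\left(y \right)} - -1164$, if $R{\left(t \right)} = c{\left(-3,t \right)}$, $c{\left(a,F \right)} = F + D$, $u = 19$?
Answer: $\frac{253623}{220} \approx 1152.8$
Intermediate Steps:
$y = - \frac{917}{220}$ ($y = - \frac{32}{\left(6 + 5\right) \left(-5\right)} + \frac{19}{-4} = - \frac{32}{11 \left(-5\right)} + 19 \left(- \frac{1}{4}\right) = - \frac{32}{-55} - \frac{19}{4} = \left(-32\right) \left(- \frac{1}{55}\right) - \frac{19}{4} = \frac{32}{55} - \frac{19}{4} = - \frac{917}{220} \approx -4.1682$)
$c{\left(a,F \right)} = -7 + F$ ($c{\left(a,F \right)} = F - 7 = -7 + F$)
$R{\left(t \right)} = -7 + t$
$R{\left(y \right)} - -1164 = \left(-7 - \frac{917}{220}\right) - -1164 = - \frac{2457}{220} + 1164 = \frac{253623}{220}$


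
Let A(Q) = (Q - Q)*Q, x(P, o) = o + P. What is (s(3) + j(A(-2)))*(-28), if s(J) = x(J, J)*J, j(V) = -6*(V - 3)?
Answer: -1008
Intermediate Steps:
x(P, o) = P + o
A(Q) = 0 (A(Q) = 0*Q = 0)
j(V) = 18 - 6*V (j(V) = -6*(-3 + V) = 18 - 6*V)
s(J) = 2*J**2 (s(J) = (J + J)*J = (2*J)*J = 2*J**2)
(s(3) + j(A(-2)))*(-28) = (2*3**2 + (18 - 6*0))*(-28) = (2*9 + (18 + 0))*(-28) = (18 + 18)*(-28) = 36*(-28) = -1008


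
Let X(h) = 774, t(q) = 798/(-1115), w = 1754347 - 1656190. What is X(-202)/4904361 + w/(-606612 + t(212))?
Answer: -19860538760929/122858453171454 ≈ -0.16165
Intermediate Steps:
w = 98157
t(q) = -798/1115 (t(q) = 798*(-1/1115) = -798/1115)
X(-202)/4904361 + w/(-606612 + t(212)) = 774/4904361 + 98157/(-606612 - 798/1115) = 774*(1/4904361) + 98157/(-676373178/1115) = 86/544929 + 98157*(-1115/676373178) = 86/544929 - 36481685/225457726 = -19860538760929/122858453171454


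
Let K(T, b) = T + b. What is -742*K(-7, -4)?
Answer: 8162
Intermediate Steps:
-742*K(-7, -4) = -742*(-7 - 4) = -742*(-11) = 8162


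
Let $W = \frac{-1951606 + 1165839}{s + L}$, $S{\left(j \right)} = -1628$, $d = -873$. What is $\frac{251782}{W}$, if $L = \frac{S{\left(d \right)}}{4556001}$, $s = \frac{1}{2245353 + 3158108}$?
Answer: $\frac{2213737467049474}{19344148509019711587} \approx 0.00011444$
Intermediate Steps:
$s = \frac{1}{5403461} \approx 1.8507 \cdot 10^{-7}$
$L = - \frac{1628}{4556001} \approx -0.00035733$
$W = \frac{19344148509019711587}{8792278507}$ ($W = \frac{-1951606 + 1165839}{\frac{1}{5403461} - \frac{1628}{4556001}} = - \frac{785767}{- \frac{8792278507}{24618173719461}} = \left(-785767\right) \left(- \frac{24618173719461}{8792278507}\right) = \frac{19344148509019711587}{8792278507} \approx 2.2001 \cdot 10^{9}$)
$\frac{251782}{W} = \frac{251782}{\frac{19344148509019711587}{8792278507}} = 251782 \cdot \frac{8792278507}{19344148509019711587} = \frac{2213737467049474}{19344148509019711587}$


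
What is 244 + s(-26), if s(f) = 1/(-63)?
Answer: 15371/63 ≈ 243.98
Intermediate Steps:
s(f) = -1/63
244 + s(-26) = 244 - 1/63 = 15371/63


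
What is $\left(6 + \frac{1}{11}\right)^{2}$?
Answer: $\frac{4489}{121} \approx 37.099$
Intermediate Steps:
$\left(6 + \frac{1}{11}\right)^{2} = \left(\frac{67}{11}\right)^{2} = \frac{4489}{121}$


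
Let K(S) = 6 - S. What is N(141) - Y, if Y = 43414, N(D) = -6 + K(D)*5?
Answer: -44095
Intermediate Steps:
N(D) = 24 - 5*D (N(D) = -6 + (6 - D)*5 = -6 + (30 - 5*D) = 24 - 5*D)
N(141) - Y = (24 - 5*141) - 1*43414 = (24 - 705) - 43414 = -681 - 43414 = -44095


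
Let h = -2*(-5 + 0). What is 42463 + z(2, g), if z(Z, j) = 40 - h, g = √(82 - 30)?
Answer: 42493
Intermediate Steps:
g = 2*√13 (g = √52 = 2*√13 ≈ 7.2111)
h = 10 (h = -2*(-5) = 10)
z(Z, j) = 30 (z(Z, j) = 40 - 1*10 = 40 - 10 = 30)
42463 + z(2, g) = 42463 + 30 = 42493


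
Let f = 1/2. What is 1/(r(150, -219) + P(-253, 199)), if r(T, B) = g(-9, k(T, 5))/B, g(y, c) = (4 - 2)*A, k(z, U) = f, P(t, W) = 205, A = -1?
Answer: 219/44897 ≈ 0.0048778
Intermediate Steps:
f = 1/2 ≈ 0.50000
k(z, U) = 1/2
g(y, c) = -2 (g(y, c) = (4 - 2)*(-1) = 2*(-1) = -2)
r(T, B) = -2/B
1/(r(150, -219) + P(-253, 199)) = 1/(-2/(-219) + 205) = 1/(-2*(-1/219) + 205) = 1/(2/219 + 205) = 1/(44897/219) = 219/44897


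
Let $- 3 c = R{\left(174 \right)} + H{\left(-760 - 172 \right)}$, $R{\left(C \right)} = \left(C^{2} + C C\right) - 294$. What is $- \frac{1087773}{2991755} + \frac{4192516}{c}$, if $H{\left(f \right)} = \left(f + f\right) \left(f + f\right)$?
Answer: $- \frac{20736976039791}{5287558976635} \approx -3.9218$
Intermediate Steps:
$R{\left(C \right)} = -294 + 2 C^{2}$ ($R{\left(C \right)} = \left(C^{2} + C^{2}\right) - 294 = 2 C^{2} - 294 = -294 + 2 C^{2}$)
$H{\left(f \right)} = 4 f^{2}$ ($H{\left(f \right)} = 2 f 2 f = 4 f^{2}$)
$c = - \frac{3534754}{3}$ ($c = - \frac{\left(-294 + 2 \cdot 174^{2}\right) + 4 \left(-760 - 172\right)^{2}}{3} = - \frac{\left(-294 + 2 \cdot 30276\right) + 4 \left(-932\right)^{2}}{3} = - \frac{\left(-294 + 60552\right) + 4 \cdot 868624}{3} = - \frac{60258 + 3474496}{3} = \left(- \frac{1}{3}\right) 3534754 = - \frac{3534754}{3} \approx -1.1783 \cdot 10^{6}$)
$- \frac{1087773}{2991755} + \frac{4192516}{c} = - \frac{1087773}{2991755} + \frac{4192516}{- \frac{3534754}{3}} = \left(-1087773\right) \frac{1}{2991755} + 4192516 \left(- \frac{3}{3534754}\right) = - \frac{1087773}{2991755} - \frac{6288774}{1767377} = - \frac{20736976039791}{5287558976635}$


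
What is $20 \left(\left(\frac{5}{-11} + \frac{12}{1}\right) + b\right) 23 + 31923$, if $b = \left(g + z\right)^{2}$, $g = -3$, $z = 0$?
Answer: $\frac{455113}{11} \approx 41374.0$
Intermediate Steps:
$b = 9$ ($b = \left(-3 + 0\right)^{2} = \left(-3\right)^{2} = 9$)
$20 \left(\left(\frac{5}{-11} + \frac{12}{1}\right) + b\right) 23 + 31923 = 20 \left(\left(\frac{5}{-11} + \frac{12}{1}\right) + 9\right) 23 + 31923 = 20 \left(\left(5 \left(- \frac{1}{11}\right) + 12 \cdot 1\right) + 9\right) 23 + 31923 = 20 \left(\left(- \frac{5}{11} + 12\right) + 9\right) 23 + 31923 = 20 \left(\frac{127}{11} + 9\right) 23 + 31923 = 20 \cdot \frac{226}{11} \cdot 23 + 31923 = 20 \cdot \frac{5198}{11} + 31923 = \frac{103960}{11} + 31923 = \frac{455113}{11}$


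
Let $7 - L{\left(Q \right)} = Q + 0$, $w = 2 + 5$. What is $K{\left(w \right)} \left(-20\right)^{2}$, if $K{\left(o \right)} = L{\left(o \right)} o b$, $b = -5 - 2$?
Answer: $0$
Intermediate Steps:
$b = -7$ ($b = -5 - 2 = -7$)
$w = 7$
$L{\left(Q \right)} = 7 - Q$ ($L{\left(Q \right)} = 7 - \left(Q + 0\right) = 7 - Q$)
$K{\left(o \right)} = - 7 o \left(7 - o\right)$ ($K{\left(o \right)} = \left(7 - o\right) o \left(-7\right) = o \left(7 - o\right) \left(-7\right) = - 7 o \left(7 - o\right)$)
$K{\left(w \right)} \left(-20\right)^{2} = 7 \cdot 7 \left(-7 + 7\right) \left(-20\right)^{2} = 7 \cdot 7 \cdot 0 \cdot 400 = 0 \cdot 400 = 0$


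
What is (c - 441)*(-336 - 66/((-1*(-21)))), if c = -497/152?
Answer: 11450989/76 ≈ 1.5067e+5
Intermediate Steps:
c = -497/152 (c = -497*1/152 = -497/152 ≈ -3.2697)
(c - 441)*(-336 - 66/((-1*(-21)))) = (-497/152 - 441)*(-336 - 66/((-1*(-21)))) = -67529*(-336 - 66/21)/152 = -67529*(-336 - 66*1/21)/152 = -67529*(-336 - 22/7)/152 = -67529/152*(-2374/7) = 11450989/76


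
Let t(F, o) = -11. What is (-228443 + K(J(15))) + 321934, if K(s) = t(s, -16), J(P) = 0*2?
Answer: 93480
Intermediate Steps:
J(P) = 0
K(s) = -11
(-228443 + K(J(15))) + 321934 = (-228443 - 11) + 321934 = -228454 + 321934 = 93480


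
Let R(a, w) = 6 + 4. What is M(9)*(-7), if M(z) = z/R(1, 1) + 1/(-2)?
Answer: -14/5 ≈ -2.8000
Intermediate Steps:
R(a, w) = 10
M(z) = -½ + z/10 (M(z) = z/10 + 1/(-2) = z*(⅒) + 1*(-½) = z/10 - ½ = -½ + z/10)
M(9)*(-7) = (-½ + (⅒)*9)*(-7) = (-½ + 9/10)*(-7) = (⅖)*(-7) = -14/5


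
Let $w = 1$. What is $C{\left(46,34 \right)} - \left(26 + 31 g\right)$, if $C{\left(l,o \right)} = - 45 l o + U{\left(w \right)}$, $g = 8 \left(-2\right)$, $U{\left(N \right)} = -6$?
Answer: $-69916$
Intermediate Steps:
$g = -16$
$C{\left(l,o \right)} = -6 - 45 l o$ ($C{\left(l,o \right)} = - 45 l o - 6 = -6 - 45 l o$)
$C{\left(46,34 \right)} - \left(26 + 31 g\right) = \left(-6 - 2070 \cdot 34\right) - \left(26 + 31 \left(-16\right)\right) = \left(-6 - 70380\right) - \left(26 - 496\right) = -70386 - -470 = -70386 + 470 = -69916$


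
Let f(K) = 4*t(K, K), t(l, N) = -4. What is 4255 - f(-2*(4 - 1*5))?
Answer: 4271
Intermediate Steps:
f(K) = -16 (f(K) = 4*(-4) = -16)
4255 - f(-2*(4 - 1*5)) = 4255 - 1*(-16) = 4255 + 16 = 4271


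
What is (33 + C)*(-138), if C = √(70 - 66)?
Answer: -4830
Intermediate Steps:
C = 2 (C = √4 = 2)
(33 + C)*(-138) = (33 + 2)*(-138) = 35*(-138) = -4830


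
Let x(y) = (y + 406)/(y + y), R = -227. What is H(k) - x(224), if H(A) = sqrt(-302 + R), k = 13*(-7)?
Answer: -45/32 + 23*I ≈ -1.4063 + 23.0*I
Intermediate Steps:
k = -91
x(y) = (406 + y)/(2*y) (x(y) = (406 + y)/((2*y)) = (406 + y)*(1/(2*y)) = (406 + y)/(2*y))
H(A) = 23*I (H(A) = sqrt(-302 - 227) = sqrt(-529) = 23*I)
H(k) - x(224) = 23*I - (406 + 224)/(2*224) = 23*I - 630/(2*224) = 23*I - 1*45/32 = 23*I - 45/32 = -45/32 + 23*I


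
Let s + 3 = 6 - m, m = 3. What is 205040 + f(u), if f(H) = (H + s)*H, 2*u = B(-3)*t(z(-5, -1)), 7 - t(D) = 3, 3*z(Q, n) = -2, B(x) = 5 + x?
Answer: 205056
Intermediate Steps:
z(Q, n) = -⅔ (z(Q, n) = (⅓)*(-2) = -⅔)
t(D) = 4 (t(D) = 7 - 1*3 = 7 - 3 = 4)
u = 4 (u = ((5 - 3)*4)/2 = (2*4)/2 = (½)*8 = 4)
s = 0 (s = -3 + (6 - 1*3) = -3 + (6 - 3) = -3 + 3 = 0)
f(H) = H² (f(H) = (H + 0)*H = H*H = H²)
205040 + f(u) = 205040 + 4² = 205040 + 16 = 205056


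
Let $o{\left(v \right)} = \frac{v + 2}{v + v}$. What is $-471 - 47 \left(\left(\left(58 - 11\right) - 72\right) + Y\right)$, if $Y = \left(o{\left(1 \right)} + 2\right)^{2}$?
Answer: $\frac{513}{4} \approx 128.25$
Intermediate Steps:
$o{\left(v \right)} = \frac{2 + v}{2 v}$
$Y = \frac{49}{4}$ ($Y = \left(\frac{2 + 1}{2 \cdot 1} + 2\right)^{2} = \left(\frac{1}{2} \cdot 1 \cdot 3 + 2\right)^{2} = \left(\frac{3}{2} + 2\right)^{2} = \left(\frac{7}{2}\right)^{2} = \frac{49}{4} \approx 12.25$)
$-471 - 47 \left(\left(\left(58 - 11\right) - 72\right) + Y\right) = -471 - 47 \left(\left(\left(58 - 11\right) - 72\right) + \frac{49}{4}\right) = -471 - 47 \left(\left(47 - 72\right) + \frac{49}{4}\right) = -471 - 47 \left(-25 + \frac{49}{4}\right) = -471 - - \frac{2397}{4} = -471 + \frac{2397}{4} = \frac{513}{4}$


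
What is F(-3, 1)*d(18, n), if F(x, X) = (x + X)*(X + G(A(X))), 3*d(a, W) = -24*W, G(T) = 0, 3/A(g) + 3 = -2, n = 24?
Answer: 384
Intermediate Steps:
A(g) = -⅗ (A(g) = 3/(-3 - 2) = 3/(-5) = 3*(-⅕) = -⅗)
d(a, W) = -8*W (d(a, W) = (-24*W)/3 = -8*W)
F(x, X) = X*(X + x) (F(x, X) = (x + X)*(X + 0) = (X + x)*X = X*(X + x))
F(-3, 1)*d(18, n) = (1*(1 - 3))*(-8*24) = (1*(-2))*(-192) = -2*(-192) = 384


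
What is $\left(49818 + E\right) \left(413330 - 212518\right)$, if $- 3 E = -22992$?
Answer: $11543075384$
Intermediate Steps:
$E = 7664$ ($E = \left(- \frac{1}{3}\right) \left(-22992\right) = 7664$)
$\left(49818 + E\right) \left(413330 - 212518\right) = \left(49818 + 7664\right) \left(413330 - 212518\right) = 57482 \cdot 200812 = 11543075384$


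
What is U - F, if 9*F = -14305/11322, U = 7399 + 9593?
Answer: 1731465121/101898 ≈ 16992.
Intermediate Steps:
U = 16992
F = -14305/101898 (F = (-14305/11322)/9 = (-14305*1/11322)/9 = (⅑)*(-14305/11322) = -14305/101898 ≈ -0.14039)
U - F = 16992 - 1*(-14305/101898) = 16992 + 14305/101898 = 1731465121/101898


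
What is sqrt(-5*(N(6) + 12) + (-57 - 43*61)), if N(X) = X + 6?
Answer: 20*I*sqrt(7) ≈ 52.915*I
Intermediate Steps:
N(X) = 6 + X
sqrt(-5*(N(6) + 12) + (-57 - 43*61)) = sqrt(-5*((6 + 6) + 12) + (-57 - 43*61)) = sqrt(-5*(12 + 12) + (-57 - 2623)) = sqrt(-5*24 - 2680) = sqrt(-120 - 2680) = sqrt(-2800) = 20*I*sqrt(7)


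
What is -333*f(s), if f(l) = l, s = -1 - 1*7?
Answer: 2664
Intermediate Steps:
s = -8 (s = -1 - 7 = -8)
-333*f(s) = -333*(-8) = 2664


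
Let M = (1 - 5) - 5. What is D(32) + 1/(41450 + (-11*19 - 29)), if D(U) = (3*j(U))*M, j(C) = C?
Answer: -35607167/41212 ≈ -864.00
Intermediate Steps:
M = -9 (M = -4 - 5 = -9)
D(U) = -27*U (D(U) = (3*U)*(-9) = -27*U)
D(32) + 1/(41450 + (-11*19 - 29)) = -27*32 + 1/(41450 + (-11*19 - 29)) = -864 + 1/(41450 + (-209 - 29)) = -864 + 1/(41450 - 238) = -864 + 1/41212 = -35607167/41212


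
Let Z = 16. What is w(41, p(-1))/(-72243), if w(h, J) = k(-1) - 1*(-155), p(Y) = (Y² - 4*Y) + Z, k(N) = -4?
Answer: -151/72243 ≈ -0.0020902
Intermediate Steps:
p(Y) = 16 + Y² - 4*Y (p(Y) = (Y² - 4*Y) + 16 = 16 + Y² - 4*Y)
w(h, J) = 151 (w(h, J) = -4 - 1*(-155) = -4 + 155 = 151)
w(41, p(-1))/(-72243) = 151/(-72243) = 151*(-1/72243) = -151/72243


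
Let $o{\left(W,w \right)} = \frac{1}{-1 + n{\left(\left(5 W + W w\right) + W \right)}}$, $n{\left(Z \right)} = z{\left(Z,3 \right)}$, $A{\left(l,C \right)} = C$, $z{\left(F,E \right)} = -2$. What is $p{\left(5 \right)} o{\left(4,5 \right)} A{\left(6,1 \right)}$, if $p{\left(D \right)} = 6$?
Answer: $-2$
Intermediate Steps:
$n{\left(Z \right)} = -2$
$o{\left(W,w \right)} = - \frac{1}{3}$ ($o{\left(W,w \right)} = \frac{1}{-1 - 2} = \frac{1}{-3} = - \frac{1}{3}$)
$p{\left(5 \right)} o{\left(4,5 \right)} A{\left(6,1 \right)} = 6 \left(- \frac{1}{3}\right) 1 = \left(-2\right) 1 = -2$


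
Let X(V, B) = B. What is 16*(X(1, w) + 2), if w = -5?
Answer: -48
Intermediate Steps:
16*(X(1, w) + 2) = 16*(-5 + 2) = 16*(-3) = -48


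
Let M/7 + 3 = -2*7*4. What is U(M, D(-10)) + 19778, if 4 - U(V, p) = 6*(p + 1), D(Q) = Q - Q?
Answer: 19776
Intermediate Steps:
D(Q) = 0
M = -413 (M = -21 + 7*(-2*7*4) = -21 + 7*(-14*4) = -21 + 7*(-56) = -21 - 392 = -413)
U(V, p) = -2 - 6*p (U(V, p) = 4 - 6*(p + 1) = 4 - 6*(1 + p) = 4 - (6 + 6*p) = 4 + (-6 - 6*p) = -2 - 6*p)
U(M, D(-10)) + 19778 = (-2 - 6*0) + 19778 = (-2 + 0) + 19778 = -2 + 19778 = 19776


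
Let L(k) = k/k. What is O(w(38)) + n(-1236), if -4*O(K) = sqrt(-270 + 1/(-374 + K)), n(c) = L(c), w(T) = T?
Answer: 1 - I*sqrt(1905141)/336 ≈ 1.0 - 4.1079*I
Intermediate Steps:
L(k) = 1
n(c) = 1
O(K) = -sqrt(-270 + 1/(-374 + K))/4
O(w(38)) + n(-1236) = -I*sqrt(90721)*sqrt(-1/(-374 + 38))/4 + 1 = -I*sqrt(90721)*sqrt(-1/(-336))/4 + 1 = -I*sqrt(1905141)/84/4 + 1 = -I*sqrt(1905141)/336 + 1 = 1 - I*sqrt(1905141)/336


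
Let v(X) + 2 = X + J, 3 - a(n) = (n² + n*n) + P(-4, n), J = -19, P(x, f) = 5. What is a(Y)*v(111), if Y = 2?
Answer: -900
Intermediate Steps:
a(n) = -2 - 2*n² (a(n) = 3 - ((n² + n*n) + 5) = 3 - ((n² + n²) + 5) = 3 - (2*n² + 5) = 3 - (5 + 2*n²) = 3 + (-5 - 2*n²) = -2 - 2*n²)
v(X) = -21 + X (v(X) = -2 + (X - 19) = -2 + (-19 + X) = -21 + X)
a(Y)*v(111) = (-2 - 2*2²)*(-21 + 111) = (-2 - 2*4)*90 = (-2 - 8)*90 = -10*90 = -900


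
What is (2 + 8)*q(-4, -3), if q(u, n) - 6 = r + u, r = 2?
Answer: 40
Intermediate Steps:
q(u, n) = 8 + u (q(u, n) = 6 + (2 + u) = 8 + u)
(2 + 8)*q(-4, -3) = (2 + 8)*(8 - 4) = 10*4 = 40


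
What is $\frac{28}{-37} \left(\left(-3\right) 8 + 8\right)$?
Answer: $\frac{448}{37} \approx 12.108$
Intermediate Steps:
$\frac{28}{-37} \left(\left(-3\right) 8 + 8\right) = 28 \left(- \frac{1}{37}\right) \left(-24 + 8\right) = \left(- \frac{28}{37}\right) \left(-16\right) = \frac{448}{37}$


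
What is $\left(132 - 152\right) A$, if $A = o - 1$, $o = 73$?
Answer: $-1440$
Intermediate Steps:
$A = 72$ ($A = 73 - 1 = 72$)
$\left(132 - 152\right) A = \left(132 - 152\right) 72 = \left(-20\right) 72 = -1440$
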